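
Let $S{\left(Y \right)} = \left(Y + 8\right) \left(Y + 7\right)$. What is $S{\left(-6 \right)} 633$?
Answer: $1266$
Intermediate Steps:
$S{\left(Y \right)} = \left(7 + Y\right) \left(8 + Y\right)$ ($S{\left(Y \right)} = \left(8 + Y\right) \left(7 + Y\right) = \left(7 + Y\right) \left(8 + Y\right)$)
$S{\left(-6 \right)} 633 = \left(56 + \left(-6\right)^{2} + 15 \left(-6\right)\right) 633 = \left(56 + 36 - 90\right) 633 = 2 \cdot 633 = 1266$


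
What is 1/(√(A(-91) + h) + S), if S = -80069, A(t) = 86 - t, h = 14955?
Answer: -80069/6411029629 - 2*√3783/6411029629 ≈ -1.2508e-5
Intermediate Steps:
1/(√(A(-91) + h) + S) = 1/(√((86 - 1*(-91)) + 14955) - 80069) = 1/(√((86 + 91) + 14955) - 80069) = 1/(√(177 + 14955) - 80069) = 1/(√15132 - 80069) = 1/(2*√3783 - 80069) = 1/(-80069 + 2*√3783)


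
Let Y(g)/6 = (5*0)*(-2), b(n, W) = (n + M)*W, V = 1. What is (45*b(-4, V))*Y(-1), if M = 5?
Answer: 0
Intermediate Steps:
b(n, W) = W*(5 + n) (b(n, W) = (n + 5)*W = (5 + n)*W = W*(5 + n))
Y(g) = 0 (Y(g) = 6*((5*0)*(-2)) = 6*(0*(-2)) = 6*0 = 0)
(45*b(-4, V))*Y(-1) = (45*(1*(5 - 4)))*0 = (45*(1*1))*0 = (45*1)*0 = 45*0 = 0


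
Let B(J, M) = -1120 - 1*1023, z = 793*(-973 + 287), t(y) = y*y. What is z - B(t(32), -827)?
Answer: -541855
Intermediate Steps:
t(y) = y**2
z = -543998 (z = 793*(-686) = -543998)
B(J, M) = -2143 (B(J, M) = -1120 - 1023 = -2143)
z - B(t(32), -827) = -543998 - 1*(-2143) = -543998 + 2143 = -541855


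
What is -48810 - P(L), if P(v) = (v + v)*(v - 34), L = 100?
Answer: -62010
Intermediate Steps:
P(v) = 2*v*(-34 + v) (P(v) = (2*v)*(-34 + v) = 2*v*(-34 + v))
-48810 - P(L) = -48810 - 2*100*(-34 + 100) = -48810 - 2*100*66 = -48810 - 1*13200 = -48810 - 13200 = -62010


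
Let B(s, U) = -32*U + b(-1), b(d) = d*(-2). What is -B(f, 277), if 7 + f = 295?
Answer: 8862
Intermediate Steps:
f = 288 (f = -7 + 295 = 288)
b(d) = -2*d
B(s, U) = 2 - 32*U (B(s, U) = -32*U - 2*(-1) = -32*U + 2 = 2 - 32*U)
-B(f, 277) = -(2 - 32*277) = -(2 - 8864) = -1*(-8862) = 8862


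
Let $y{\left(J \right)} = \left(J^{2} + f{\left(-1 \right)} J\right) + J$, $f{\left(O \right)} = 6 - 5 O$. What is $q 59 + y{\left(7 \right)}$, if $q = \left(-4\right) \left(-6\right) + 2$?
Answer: $1667$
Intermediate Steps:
$q = 26$ ($q = 24 + 2 = 26$)
$y{\left(J \right)} = J^{2} + 12 J$ ($y{\left(J \right)} = \left(J^{2} + \left(6 - -5\right) J\right) + J = \left(J^{2} + \left(6 + 5\right) J\right) + J = \left(J^{2} + 11 J\right) + J = J^{2} + 12 J$)
$q 59 + y{\left(7 \right)} = 26 \cdot 59 + 7 \left(12 + 7\right) = 1534 + 7 \cdot 19 = 1534 + 133 = 1667$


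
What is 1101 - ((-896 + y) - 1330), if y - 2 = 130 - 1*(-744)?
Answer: 2451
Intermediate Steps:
y = 876 (y = 2 + (130 - 1*(-744)) = 2 + (130 + 744) = 2 + 874 = 876)
1101 - ((-896 + y) - 1330) = 1101 - ((-896 + 876) - 1330) = 1101 - (-20 - 1330) = 1101 - 1*(-1350) = 1101 + 1350 = 2451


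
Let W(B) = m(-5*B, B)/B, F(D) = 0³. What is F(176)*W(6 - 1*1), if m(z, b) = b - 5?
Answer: 0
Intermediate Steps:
F(D) = 0
m(z, b) = -5 + b
W(B) = (-5 + B)/B
F(176)*W(6 - 1*1) = 0*((-5 + (6 - 1*1))/(6 - 1*1)) = 0*((-5 + (6 - 1))/(6 - 1)) = 0*((-5 + 5)/5) = 0*((⅕)*0) = 0*0 = 0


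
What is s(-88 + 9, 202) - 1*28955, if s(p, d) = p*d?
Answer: -44913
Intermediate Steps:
s(p, d) = d*p
s(-88 + 9, 202) - 1*28955 = 202*(-88 + 9) - 1*28955 = 202*(-79) - 28955 = -15958 - 28955 = -44913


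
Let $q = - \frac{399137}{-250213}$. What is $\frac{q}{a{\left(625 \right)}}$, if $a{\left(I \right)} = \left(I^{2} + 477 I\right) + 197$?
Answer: $\frac{399137}{172383495711} \approx 2.3154 \cdot 10^{-6}$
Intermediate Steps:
$a{\left(I \right)} = 197 + I^{2} + 477 I$
$q = \frac{399137}{250213}$ ($q = \left(-399137\right) \left(- \frac{1}{250213}\right) = \frac{399137}{250213} \approx 1.5952$)
$\frac{q}{a{\left(625 \right)}} = \frac{399137}{250213 \left(197 + 625^{2} + 477 \cdot 625\right)} = \frac{399137}{250213 \left(197 + 390625 + 298125\right)} = \frac{399137}{250213 \cdot 688947} = \frac{399137}{250213} \cdot \frac{1}{688947} = \frac{399137}{172383495711}$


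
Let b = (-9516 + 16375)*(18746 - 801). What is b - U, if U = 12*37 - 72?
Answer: 123084383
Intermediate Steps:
b = 123084755 (b = 6859*17945 = 123084755)
U = 372 (U = 444 - 72 = 372)
b - U = 123084755 - 1*372 = 123084755 - 372 = 123084383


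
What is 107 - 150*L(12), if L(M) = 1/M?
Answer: 189/2 ≈ 94.500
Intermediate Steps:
107 - 150*L(12) = 107 - 150/12 = 107 - 150*1/12 = 107 - 25/2 = 189/2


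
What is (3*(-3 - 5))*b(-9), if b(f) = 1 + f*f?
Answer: -1968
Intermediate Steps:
b(f) = 1 + f²
(3*(-3 - 5))*b(-9) = (3*(-3 - 5))*(1 + (-9)²) = (3*(-8))*(1 + 81) = -24*82 = -1968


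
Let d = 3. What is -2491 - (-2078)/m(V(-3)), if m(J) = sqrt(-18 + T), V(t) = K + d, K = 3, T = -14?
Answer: -2491 - 1039*I*sqrt(2)/4 ≈ -2491.0 - 367.34*I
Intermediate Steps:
V(t) = 6 (V(t) = 3 + 3 = 6)
m(J) = 4*I*sqrt(2) (m(J) = sqrt(-18 - 14) = sqrt(-32) = 4*I*sqrt(2))
-2491 - (-2078)/m(V(-3)) = -2491 - (-2078)/(4*I*sqrt(2)) = -2491 - (-2078)*(-I*sqrt(2)/8) = -2491 - 1039*I*sqrt(2)/4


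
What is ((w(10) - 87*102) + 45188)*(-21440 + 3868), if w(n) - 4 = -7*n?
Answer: -636949856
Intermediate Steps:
w(n) = 4 - 7*n
((w(10) - 87*102) + 45188)*(-21440 + 3868) = (((4 - 7*10) - 87*102) + 45188)*(-21440 + 3868) = (((4 - 70) - 8874) + 45188)*(-17572) = ((-66 - 8874) + 45188)*(-17572) = (-8940 + 45188)*(-17572) = 36248*(-17572) = -636949856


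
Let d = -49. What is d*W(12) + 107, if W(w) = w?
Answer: -481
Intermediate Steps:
d*W(12) + 107 = -49*12 + 107 = -588 + 107 = -481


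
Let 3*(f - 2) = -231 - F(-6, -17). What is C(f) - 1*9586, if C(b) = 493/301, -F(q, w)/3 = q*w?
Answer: -2884893/301 ≈ -9584.4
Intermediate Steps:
F(q, w) = -3*q*w
f = 27 (f = 2 + (-231 - (-3)*(-6)*(-17))/3 = 2 + (-231 - 1*(-306))/3 = 2 + (-231 + 306)/3 = 2 + (⅓)*75 = 2 + 25 = 27)
C(b) = 493/301 (C(b) = 493*(1/301) = 493/301)
C(f) - 1*9586 = 493/301 - 1*9586 = 493/301 - 9586 = -2884893/301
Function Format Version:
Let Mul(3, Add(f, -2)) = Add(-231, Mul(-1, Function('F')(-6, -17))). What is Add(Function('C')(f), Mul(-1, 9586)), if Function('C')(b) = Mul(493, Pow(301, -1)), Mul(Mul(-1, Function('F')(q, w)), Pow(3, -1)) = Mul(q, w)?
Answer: Rational(-2884893, 301) ≈ -9584.4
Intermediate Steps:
Function('F')(q, w) = Mul(-3, q, w) (Function('F')(q, w) = Mul(-3, Mul(q, w)) = Mul(-3, q, w))
f = 27 (f = Add(2, Mul(Rational(1, 3), Add(-231, Mul(-1, Mul(-3, -6, -17))))) = Add(2, Mul(Rational(1, 3), Add(-231, Mul(-1, -306)))) = Add(2, Mul(Rational(1, 3), Add(-231, 306))) = Add(2, Mul(Rational(1, 3), 75)) = Add(2, 25) = 27)
Function('C')(b) = Rational(493, 301) (Function('C')(b) = Mul(493, Rational(1, 301)) = Rational(493, 301))
Add(Function('C')(f), Mul(-1, 9586)) = Add(Rational(493, 301), Mul(-1, 9586)) = Add(Rational(493, 301), -9586) = Rational(-2884893, 301)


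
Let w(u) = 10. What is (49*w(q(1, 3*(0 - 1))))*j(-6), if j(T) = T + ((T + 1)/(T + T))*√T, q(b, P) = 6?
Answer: -2940 + 1225*I*√6/6 ≈ -2940.0 + 500.1*I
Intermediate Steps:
j(T) = T + (1 + T)/(2*√T) (j(T) = T + ((1 + T)/((2*T)))*√T = T + ((1 + T)*(1/(2*T)))*√T = T + ((1 + T)/(2*T))*√T = T + (1 + T)/(2*√T))
(49*w(q(1, 3*(0 - 1))))*j(-6) = (49*10)*((1 - 6 + 2*(-6)^(3/2))/(2*√(-6))) = 490*((-I*√6/6)*(1 - 6 + 2*(-6*I*√6))/2) = 490*((-I*√6/6)*(1 - 6 - 12*I*√6)/2) = 490*((-I*√6/6)*(-5 - 12*I*√6)/2) = 490*(-I*√6*(-5 - 12*I*√6)/12) = -245*I*√6*(-5 - 12*I*√6)/6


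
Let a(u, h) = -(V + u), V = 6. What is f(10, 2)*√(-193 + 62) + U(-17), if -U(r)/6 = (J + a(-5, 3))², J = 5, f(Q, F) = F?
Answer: -96 + 2*I*√131 ≈ -96.0 + 22.891*I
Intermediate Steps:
a(u, h) = -6 - u (a(u, h) = -(6 + u) = -6 - u)
U(r) = -96 (U(r) = -6*(5 + (-6 - 1*(-5)))² = -6*(5 + (-6 + 5))² = -6*(5 - 1)² = -6*4² = -6*16 = -96)
f(10, 2)*√(-193 + 62) + U(-17) = 2*√(-193 + 62) - 96 = 2*√(-131) - 96 = 2*(I*√131) - 96 = 2*I*√131 - 96 = -96 + 2*I*√131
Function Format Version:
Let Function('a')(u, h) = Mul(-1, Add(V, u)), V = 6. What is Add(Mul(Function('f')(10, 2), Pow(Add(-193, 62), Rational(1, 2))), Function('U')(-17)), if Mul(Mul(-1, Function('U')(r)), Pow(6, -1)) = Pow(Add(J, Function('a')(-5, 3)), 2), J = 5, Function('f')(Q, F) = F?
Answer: Add(-96, Mul(2, I, Pow(131, Rational(1, 2)))) ≈ Add(-96.000, Mul(22.891, I))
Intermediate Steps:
Function('a')(u, h) = Add(-6, Mul(-1, u)) (Function('a')(u, h) = Mul(-1, Add(6, u)) = Add(-6, Mul(-1, u)))
Function('U')(r) = -96 (Function('U')(r) = Mul(-6, Pow(Add(5, Add(-6, Mul(-1, -5))), 2)) = Mul(-6, Pow(Add(5, Add(-6, 5)), 2)) = Mul(-6, Pow(Add(5, -1), 2)) = Mul(-6, Pow(4, 2)) = Mul(-6, 16) = -96)
Add(Mul(Function('f')(10, 2), Pow(Add(-193, 62), Rational(1, 2))), Function('U')(-17)) = Add(Mul(2, Pow(Add(-193, 62), Rational(1, 2))), -96) = Add(Mul(2, Pow(-131, Rational(1, 2))), -96) = Add(Mul(2, Mul(I, Pow(131, Rational(1, 2)))), -96) = Add(Mul(2, I, Pow(131, Rational(1, 2))), -96) = Add(-96, Mul(2, I, Pow(131, Rational(1, 2))))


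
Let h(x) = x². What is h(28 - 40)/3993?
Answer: 48/1331 ≈ 0.036063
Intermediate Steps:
h(28 - 40)/3993 = (28 - 40)²/3993 = (-12)²*(1/3993) = 144*(1/3993) = 48/1331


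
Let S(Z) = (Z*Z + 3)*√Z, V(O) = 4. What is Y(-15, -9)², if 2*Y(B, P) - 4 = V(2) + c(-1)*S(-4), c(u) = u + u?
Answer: -1428 - 304*I ≈ -1428.0 - 304.0*I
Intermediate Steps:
c(u) = 2*u
S(Z) = √Z*(3 + Z²) (S(Z) = (Z² + 3)*√Z = (3 + Z²)*√Z = √Z*(3 + Z²))
Y(B, P) = 4 - 38*I (Y(B, P) = 2 + (4 + (2*(-1))*(√(-4)*(3 + (-4)²)))/2 = 2 + (4 - 2*2*I*(3 + 16))/2 = 2 + (4 - 2*2*I*19)/2 = 2 + (4 - 76*I)/2 = 2 + (2 - 38*I) = 4 - 38*I)
Y(-15, -9)² = (4 - 38*I)²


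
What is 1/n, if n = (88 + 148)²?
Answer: 1/55696 ≈ 1.7955e-5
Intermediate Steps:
n = 55696 (n = 236² = 55696)
1/n = 1/55696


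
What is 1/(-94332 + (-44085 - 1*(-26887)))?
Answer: -1/111530 ≈ -8.9662e-6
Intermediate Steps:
1/(-94332 + (-44085 - 1*(-26887))) = 1/(-94332 + (-44085 + 26887)) = 1/(-94332 - 17198) = 1/(-111530) = -1/111530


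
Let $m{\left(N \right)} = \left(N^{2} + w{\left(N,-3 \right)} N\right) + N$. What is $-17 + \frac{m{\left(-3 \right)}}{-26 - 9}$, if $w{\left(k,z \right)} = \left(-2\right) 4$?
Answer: $- \frac{125}{7} \approx -17.857$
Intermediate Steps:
$w{\left(k,z \right)} = -8$
$m{\left(N \right)} = N^{2} - 7 N$ ($m{\left(N \right)} = \left(N^{2} - 8 N\right) + N = N^{2} - 7 N$)
$-17 + \frac{m{\left(-3 \right)}}{-26 - 9} = -17 + \frac{\left(-3\right) \left(-7 - 3\right)}{-26 - 9} = -17 + \frac{\left(-3\right) \left(-10\right)}{-35} = -17 - \frac{6}{7} = - \frac{125}{7}$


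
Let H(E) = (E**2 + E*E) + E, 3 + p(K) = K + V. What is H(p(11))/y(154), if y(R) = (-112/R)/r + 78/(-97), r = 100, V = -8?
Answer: 0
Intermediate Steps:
p(K) = -11 + K (p(K) = -3 + (K - 8) = -3 + (-8 + K) = -11 + K)
H(E) = E + 2*E**2 (H(E) = (E**2 + E**2) + E = 2*E**2 + E = E + 2*E**2)
y(R) = -78/97 - 28/(25*R) (y(R) = -112/R/100 + 78/(-97) = -112/R*(1/100) + 78*(-1/97) = -28/(25*R) - 78/97 = -78/97 - 28/(25*R))
H(p(11))/y(154) = ((-11 + 11)*(1 + 2*(-11 + 11)))/(((2/2425)*(-1358 - 975*154)/154)) = (0*(1 + 2*0))/(((2/2425)*(1/154)*(-1358 - 150150))) = (0*(1 + 0))/(((2/2425)*(1/154)*(-151508))) = (0*1)/(-21644/26675) = 0*(-26675/21644) = 0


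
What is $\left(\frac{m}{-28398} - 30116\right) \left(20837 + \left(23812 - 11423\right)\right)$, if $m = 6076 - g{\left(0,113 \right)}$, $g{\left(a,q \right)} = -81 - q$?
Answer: $- \frac{4736036465498}{4733} \approx -1.0006 \cdot 10^{9}$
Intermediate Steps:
$m = 6270$ ($m = 6076 - \left(-81 - 113\right) = 6076 - -194 = 6076 + 194 = 6270$)
$\left(\frac{m}{-28398} - 30116\right) \left(20837 + \left(23812 - 11423\right)\right) = \left(\frac{6270}{-28398} - 30116\right) \left(20837 + \left(23812 - 11423\right)\right) = \left(6270 \left(- \frac{1}{28398}\right) - 30116\right) \left(20837 + 12389\right) = \left(- \frac{1045}{4733} - 30116\right) 33226 = \left(- \frac{142540073}{4733}\right) 33226 = - \frac{4736036465498}{4733}$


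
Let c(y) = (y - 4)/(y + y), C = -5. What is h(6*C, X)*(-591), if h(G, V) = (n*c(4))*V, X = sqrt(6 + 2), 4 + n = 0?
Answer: 0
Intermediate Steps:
n = -4 (n = -4 + 0 = -4)
X = 2*sqrt(2) (X = sqrt(8) = 2*sqrt(2) ≈ 2.8284)
c(y) = (-4 + y)/(2*y) (c(y) = (-4 + y)/((2*y)) = (-4 + y)*(1/(2*y)) = (-4 + y)/(2*y))
h(G, V) = 0 (h(G, V) = (-2*(-4 + 4)/4)*V = (-2*0/4)*V = (-4*0)*V = 0*V = 0)
h(6*C, X)*(-591) = 0*(-591) = 0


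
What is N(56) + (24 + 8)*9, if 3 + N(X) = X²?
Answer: 3421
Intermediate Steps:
N(X) = -3 + X²
N(56) + (24 + 8)*9 = (-3 + 56²) + (24 + 8)*9 = (-3 + 3136) + 32*9 = 3133 + 288 = 3421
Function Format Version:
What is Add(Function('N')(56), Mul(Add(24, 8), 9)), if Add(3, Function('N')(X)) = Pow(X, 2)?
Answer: 3421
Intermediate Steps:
Function('N')(X) = Add(-3, Pow(X, 2))
Add(Function('N')(56), Mul(Add(24, 8), 9)) = Add(Add(-3, Pow(56, 2)), Mul(Add(24, 8), 9)) = Add(Add(-3, 3136), Mul(32, 9)) = Add(3133, 288) = 3421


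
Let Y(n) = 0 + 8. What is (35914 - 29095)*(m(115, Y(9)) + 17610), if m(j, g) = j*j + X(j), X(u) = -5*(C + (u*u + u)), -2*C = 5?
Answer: -488956395/2 ≈ -2.4448e+8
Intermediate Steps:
C = -5/2 (C = -½*5 = -5/2 ≈ -2.5000)
Y(n) = 8
X(u) = 25/2 - 5*u - 5*u² (X(u) = -5*(-5/2 + (u*u + u)) = -5*(-5/2 + (u² + u)) = -5*(-5/2 + (u + u²)) = -5*(-5/2 + u + u²) = 25/2 - 5*u - 5*u²)
m(j, g) = 25/2 - 5*j - 4*j² (m(j, g) = j*j + (25/2 - 5*j - 5*j²) = j² + (25/2 - 5*j - 5*j²) = 25/2 - 5*j - 4*j²)
(35914 - 29095)*(m(115, Y(9)) + 17610) = (35914 - 29095)*((25/2 - 5*115 - 4*115²) + 17610) = 6819*((25/2 - 575 - 4*13225) + 17610) = 6819*((25/2 - 575 - 52900) + 17610) = 6819*(-106925/2 + 17610) = 6819*(-71705/2) = -488956395/2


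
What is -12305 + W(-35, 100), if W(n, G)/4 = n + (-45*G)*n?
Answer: 617555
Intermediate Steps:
W(n, G) = 4*n - 180*G*n (W(n, G) = 4*(n + (-45*G)*n) = 4*(n - 45*G*n) = 4*n - 180*G*n)
-12305 + W(-35, 100) = -12305 + 4*(-35)*(1 - 45*100) = -12305 + 4*(-35)*(1 - 4500) = -12305 + 4*(-35)*(-4499) = -12305 + 629860 = 617555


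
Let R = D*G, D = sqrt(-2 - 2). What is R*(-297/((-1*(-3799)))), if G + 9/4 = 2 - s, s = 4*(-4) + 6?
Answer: -11583*I/7598 ≈ -1.5245*I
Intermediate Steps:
s = -10 (s = -16 + 6 = -10)
D = 2*I (D = sqrt(-4) = 2*I ≈ 2.0*I)
G = 39/4 (G = -9/4 + (2 - 1*(-10)) = -9/4 + (2 + 10) = -9/4 + 12 = 39/4 ≈ 9.7500)
R = 39*I/2 (R = (2*I)*(39/4) = 39*I/2 ≈ 19.5*I)
R*(-297/((-1*(-3799)))) = (39*I/2)*(-297/((-1*(-3799)))) = (39*I/2)*(-297/3799) = -11583*I/7598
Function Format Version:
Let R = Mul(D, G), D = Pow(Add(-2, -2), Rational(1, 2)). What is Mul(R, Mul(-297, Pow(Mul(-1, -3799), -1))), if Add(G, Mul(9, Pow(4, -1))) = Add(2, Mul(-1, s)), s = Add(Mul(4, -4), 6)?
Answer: Mul(Rational(-11583, 7598), I) ≈ Mul(-1.5245, I)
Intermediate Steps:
s = -10 (s = Add(-16, 6) = -10)
D = Mul(2, I) (D = Pow(-4, Rational(1, 2)) = Mul(2, I) ≈ Mul(2.0000, I))
G = Rational(39, 4) (G = Add(Rational(-9, 4), Add(2, Mul(-1, -10))) = Add(Rational(-9, 4), Add(2, 10)) = Add(Rational(-9, 4), 12) = Rational(39, 4) ≈ 9.7500)
R = Mul(Rational(39, 2), I) (R = Mul(Mul(2, I), Rational(39, 4)) = Mul(Rational(39, 2), I) ≈ Mul(19.500, I))
Mul(R, Mul(-297, Pow(Mul(-1, -3799), -1))) = Mul(Mul(Rational(39, 2), I), Mul(-297, Pow(Mul(-1, -3799), -1))) = Mul(Mul(Rational(39, 2), I), Mul(-297, Pow(3799, -1))) = Mul(Mul(Rational(39, 2), I), Mul(-297, Rational(1, 3799))) = Mul(Mul(Rational(39, 2), I), Rational(-297, 3799)) = Mul(Rational(-11583, 7598), I)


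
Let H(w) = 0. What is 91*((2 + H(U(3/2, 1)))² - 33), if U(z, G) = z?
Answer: -2639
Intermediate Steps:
91*((2 + H(U(3/2, 1)))² - 33) = 91*((2 + 0)² - 33) = 91*(2² - 33) = 91*(4 - 33) = 91*(-29) = -2639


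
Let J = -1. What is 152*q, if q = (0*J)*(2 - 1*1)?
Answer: 0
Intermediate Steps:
q = 0 (q = (0*(-1))*(2 - 1*1) = 0*(2 - 1) = 0*1 = 0)
152*q = 152*0 = 0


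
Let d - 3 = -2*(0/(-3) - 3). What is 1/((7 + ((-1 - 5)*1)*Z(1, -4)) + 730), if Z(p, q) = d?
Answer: 1/683 ≈ 0.0014641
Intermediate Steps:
d = 9 (d = 3 - 2*(0/(-3) - 3) = 3 - 2*(0*(-1/3) - 3) = 3 - 2*(0 - 3) = 3 - 2*(-3) = 3 + 6 = 9)
Z(p, q) = 9
1/((7 + ((-1 - 5)*1)*Z(1, -4)) + 730) = 1/((7 + ((-1 - 5)*1)*9) + 730) = 1/((7 - 6*1*9) + 730) = 1/((7 - 6*9) + 730) = 1/((7 - 54) + 730) = 1/(-47 + 730) = 1/683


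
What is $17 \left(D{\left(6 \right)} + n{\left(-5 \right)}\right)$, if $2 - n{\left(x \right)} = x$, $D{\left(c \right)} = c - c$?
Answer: $119$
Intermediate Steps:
$D{\left(c \right)} = 0$
$n{\left(x \right)} = 2 - x$
$17 \left(D{\left(6 \right)} + n{\left(-5 \right)}\right) = 17 \left(0 + \left(2 - -5\right)\right) = 17 \left(0 + \left(2 + 5\right)\right) = 17 \left(0 + 7\right) = 17 \cdot 7 = 119$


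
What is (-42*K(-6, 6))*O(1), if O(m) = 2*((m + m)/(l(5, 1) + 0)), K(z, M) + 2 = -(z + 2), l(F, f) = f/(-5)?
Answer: 1680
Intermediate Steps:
l(F, f) = -f/5 (l(F, f) = f*(-⅕) = -f/5)
K(z, M) = -4 - z (K(z, M) = -2 - (z + 2) = -2 - (2 + z) = -2 + (-2 - z) = -4 - z)
O(m) = -20*m (O(m) = 2*((m + m)/(-⅕*1 + 0)) = 2*((2*m)/(-⅕ + 0)) = 2*((2*m)/(-⅕)) = 2*((2*m)*(-5)) = 2*(-10*m) = -20*m)
(-42*K(-6, 6))*O(1) = (-42*(-4 - 1*(-6)))*(-20*1) = -42*(-4 + 6)*(-20) = -42*2*(-20) = -84*(-20) = 1680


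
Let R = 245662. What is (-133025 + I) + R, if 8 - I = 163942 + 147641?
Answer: -198938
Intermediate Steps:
I = -311575 (I = 8 - (163942 + 147641) = 8 - 1*311583 = 8 - 311583 = -311575)
(-133025 + I) + R = (-133025 - 311575) + 245662 = -444600 + 245662 = -198938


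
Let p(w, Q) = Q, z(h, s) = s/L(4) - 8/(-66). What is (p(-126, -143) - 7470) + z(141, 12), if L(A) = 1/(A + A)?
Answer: -248057/33 ≈ -7516.9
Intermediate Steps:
L(A) = 1/(2*A)
z(h, s) = 4/33 + 8*s (z(h, s) = s/(((½)/4)) - 8/(-66) = s/(((½)*(¼))) - 8*(-1/66) = s/(⅛) + 4/33 = s*8 + 4/33 = 8*s + 4/33 = 4/33 + 8*s)
(p(-126, -143) - 7470) + z(141, 12) = (-143 - 7470) + (4/33 + 8*12) = -7613 + (4/33 + 96) = -7613 + 3172/33 = -248057/33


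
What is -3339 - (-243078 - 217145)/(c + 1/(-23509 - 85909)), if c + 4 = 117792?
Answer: -42983100651623/12888127383 ≈ -3335.1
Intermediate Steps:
c = 117788 (c = -4 + 117792 = 117788)
-3339 - (-243078 - 217145)/(c + 1/(-23509 - 85909)) = -3339 - (-243078 - 217145)/(117788 + 1/(-23509 - 85909)) = -3339 - (-460223)/(117788 + 1/(-109418)) = -3339 - (-460223)/(117788 - 1/109418) = -3339 - (-460223)/12888127383/109418 = -3339 - (-460223)*109418/12888127383 = -3339 - 1*(-50356680214/12888127383) = -3339 + 50356680214/12888127383 = -42983100651623/12888127383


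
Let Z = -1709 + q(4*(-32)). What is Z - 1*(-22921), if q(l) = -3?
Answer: 21209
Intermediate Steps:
Z = -1712 (Z = -1709 - 3 = -1712)
Z - 1*(-22921) = -1712 - 1*(-22921) = -1712 + 22921 = 21209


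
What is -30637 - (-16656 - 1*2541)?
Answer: -11440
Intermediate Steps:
-30637 - (-16656 - 1*2541) = -30637 - (-16656 - 2541) = -30637 - 1*(-19197) = -30637 + 19197 = -11440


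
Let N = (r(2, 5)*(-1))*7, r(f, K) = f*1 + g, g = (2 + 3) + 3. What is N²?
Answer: 4900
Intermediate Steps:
g = 8 (g = 5 + 3 = 8)
r(f, K) = 8 + f (r(f, K) = f*1 + 8 = f + 8 = 8 + f)
N = -70 (N = ((8 + 2)*(-1))*7 = (10*(-1))*7 = -10*7 = -70)
N² = (-70)² = 4900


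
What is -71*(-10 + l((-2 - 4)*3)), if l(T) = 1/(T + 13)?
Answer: 3621/5 ≈ 724.20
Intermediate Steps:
l(T) = 1/(13 + T)
-71*(-10 + l((-2 - 4)*3)) = -71*(-10 + 1/(13 + (-2 - 4)*3)) = -71*(-10 + 1/(13 - 6*3)) = -71*(-10 + 1/(13 - 18)) = -71*(-10 + 1/(-5)) = -71*(-10 - 1/5) = -71*(-51/5) = 3621/5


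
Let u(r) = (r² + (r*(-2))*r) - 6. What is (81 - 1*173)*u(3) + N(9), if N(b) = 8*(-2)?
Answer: 1364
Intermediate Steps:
u(r) = -6 - r² (u(r) = (r² + (-2*r)*r) - 6 = (r² - 2*r²) - 6 = -r² - 6 = -6 - r²)
N(b) = -16
(81 - 1*173)*u(3) + N(9) = (81 - 1*173)*(-6 - 1*3²) - 16 = (81 - 173)*(-6 - 1*9) - 16 = -92*(-6 - 9) - 16 = -92*(-15) - 16 = 1380 - 16 = 1364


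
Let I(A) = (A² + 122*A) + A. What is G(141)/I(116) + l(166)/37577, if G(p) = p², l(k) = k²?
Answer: 1511030881/1041784748 ≈ 1.4504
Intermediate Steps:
I(A) = A² + 123*A
G(141)/I(116) + l(166)/37577 = 141²/((116*(123 + 116))) + 166²/37577 = 19881/((116*239)) + 27556*(1/37577) = 19881/27724 + 27556/37577 = 1511030881/1041784748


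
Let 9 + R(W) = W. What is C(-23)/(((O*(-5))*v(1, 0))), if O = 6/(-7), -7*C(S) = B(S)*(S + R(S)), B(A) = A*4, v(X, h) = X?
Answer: -506/3 ≈ -168.67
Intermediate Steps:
R(W) = -9 + W
B(A) = 4*A
C(S) = -4*S*(-9 + 2*S)/7 (C(S) = -4*S*(S + (-9 + S))/7 = -4*S*(-9 + 2*S)/7)
O = -6/7 (O = 6*(-1/7) = -6/7 ≈ -0.85714)
C(-23)/(((O*(-5))*v(1, 0))) = ((4/7)*(-23)*(9 - 2*(-23)))/((-6/7*(-5)*1)) = ((4/7)*(-23)*(9 + 46))/(((30/7)*1)) = ((4/7)*(-23)*55)/(30/7) = -5060/7*7/30 = -506/3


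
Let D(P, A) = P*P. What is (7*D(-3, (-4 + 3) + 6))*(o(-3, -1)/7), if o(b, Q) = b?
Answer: -27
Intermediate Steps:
D(P, A) = P²
(7*D(-3, (-4 + 3) + 6))*(o(-3, -1)/7) = (7*(-3)²)*(-3/7) = (7*9)*(-3*⅐) = 63*(-3/7) = -27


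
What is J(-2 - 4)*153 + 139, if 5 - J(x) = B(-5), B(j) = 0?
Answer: 904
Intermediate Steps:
J(x) = 5 (J(x) = 5 - 1*0 = 5 + 0 = 5)
J(-2 - 4)*153 + 139 = 5*153 + 139 = 765 + 139 = 904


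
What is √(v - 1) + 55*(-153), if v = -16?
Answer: -8415 + I*√17 ≈ -8415.0 + 4.1231*I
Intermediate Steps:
√(v - 1) + 55*(-153) = √(-16 - 1) + 55*(-153) = √(-17) - 8415 = I*√17 - 8415 = -8415 + I*√17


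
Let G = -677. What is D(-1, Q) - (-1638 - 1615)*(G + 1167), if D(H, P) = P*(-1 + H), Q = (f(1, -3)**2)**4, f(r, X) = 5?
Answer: 812720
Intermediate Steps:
Q = 390625 (Q = (5**2)**4 = 25**4 = 390625)
D(-1, Q) - (-1638 - 1615)*(G + 1167) = 390625*(-1 - 1) - (-1638 - 1615)*(-677 + 1167) = 390625*(-2) - (-3253)*490 = -781250 - 1*(-1593970) = -781250 + 1593970 = 812720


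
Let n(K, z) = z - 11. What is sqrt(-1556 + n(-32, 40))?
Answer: I*sqrt(1527) ≈ 39.077*I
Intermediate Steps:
n(K, z) = -11 + z
sqrt(-1556 + n(-32, 40)) = sqrt(-1556 + (-11 + 40)) = sqrt(-1556 + 29) = sqrt(-1527) = I*sqrt(1527)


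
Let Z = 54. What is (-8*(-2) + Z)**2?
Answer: 4900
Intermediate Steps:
(-8*(-2) + Z)**2 = (-8*(-2) + 54)**2 = (16 + 54)**2 = 70**2 = 4900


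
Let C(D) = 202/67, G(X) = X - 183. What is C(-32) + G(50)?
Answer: -8709/67 ≈ -129.99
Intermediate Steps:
G(X) = -183 + X
C(D) = 202/67 (C(D) = 202*(1/67) = 202/67)
C(-32) + G(50) = 202/67 + (-183 + 50) = 202/67 - 133 = -8709/67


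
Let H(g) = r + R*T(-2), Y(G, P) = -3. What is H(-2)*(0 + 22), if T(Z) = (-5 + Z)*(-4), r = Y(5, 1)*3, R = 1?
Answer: 418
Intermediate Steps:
r = -9 (r = -3*3 = -9)
T(Z) = 20 - 4*Z
H(g) = 19 (H(g) = -9 + 1*(20 - 4*(-2)) = -9 + 1*(20 + 8) = -9 + 1*28 = -9 + 28 = 19)
H(-2)*(0 + 22) = 19*(0 + 22) = 19*22 = 418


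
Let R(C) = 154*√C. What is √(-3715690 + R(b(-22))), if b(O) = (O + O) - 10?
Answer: √(-3715690 + 462*I*√6) ≈ 0.294 + 1927.6*I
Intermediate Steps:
b(O) = -10 + 2*O (b(O) = 2*O - 10 = -10 + 2*O)
√(-3715690 + R(b(-22))) = √(-3715690 + 154*√(-10 + 2*(-22))) = √(-3715690 + 154*√(-10 - 44)) = √(-3715690 + 154*√(-54)) = √(-3715690 + 154*(3*I*√6)) = √(-3715690 + 462*I*√6)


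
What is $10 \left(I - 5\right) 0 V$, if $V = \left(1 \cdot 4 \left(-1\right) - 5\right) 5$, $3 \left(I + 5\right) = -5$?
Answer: $0$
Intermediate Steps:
$I = - \frac{20}{3}$ ($I = -5 + \frac{1}{3} \left(-5\right) = -5 - \frac{5}{3} = - \frac{20}{3} \approx -6.6667$)
$V = -45$ ($V = \left(4 \left(-1\right) - 5\right) 5 = \left(-4 - 5\right) 5 = \left(-9\right) 5 = -45$)
$10 \left(I - 5\right) 0 V = 10 \left(- \frac{20}{3} - 5\right) 0 \left(-45\right) = 10 \left(\left(- \frac{35}{3}\right) 0\right) \left(-45\right) = 10 \cdot 0 \left(-45\right) = 0 \left(-45\right) = 0$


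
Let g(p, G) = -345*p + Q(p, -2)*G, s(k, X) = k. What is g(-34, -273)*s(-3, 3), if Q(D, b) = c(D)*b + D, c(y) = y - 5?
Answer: 846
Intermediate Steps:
c(y) = -5 + y
Q(D, b) = D + b*(-5 + D) (Q(D, b) = (-5 + D)*b + D = b*(-5 + D) + D = D + b*(-5 + D))
g(p, G) = -345*p + G*(10 - p) (g(p, G) = -345*p + (p - 2*(-5 + p))*G = -345*p + (p + (10 - 2*p))*G = -345*p + (10 - p)*G = -345*p + G*(10 - p))
g(-34, -273)*s(-3, 3) = (-345*(-34) - 273*(10 - 1*(-34)))*(-3) = (11730 - 273*(10 + 34))*(-3) = (11730 - 273*44)*(-3) = (11730 - 12012)*(-3) = -282*(-3) = 846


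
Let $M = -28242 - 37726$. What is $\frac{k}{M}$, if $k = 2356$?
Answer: $- \frac{1}{28} \approx -0.035714$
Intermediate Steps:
$M = -65968$
$\frac{k}{M} = \frac{2356}{-65968} = 2356 \left(- \frac{1}{65968}\right) = - \frac{1}{28}$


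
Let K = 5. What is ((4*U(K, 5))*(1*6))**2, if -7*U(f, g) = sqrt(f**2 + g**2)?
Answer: 28800/49 ≈ 587.75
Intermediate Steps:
U(f, g) = -sqrt(f**2 + g**2)/7
((4*U(K, 5))*(1*6))**2 = ((4*(-sqrt(5**2 + 5**2)/7))*(1*6))**2 = ((4*(-sqrt(25 + 25)/7))*6)**2 = ((4*(-5*sqrt(2)/7))*6)**2 = (-20*sqrt(2)/7*6)**2 = (-120*sqrt(2)/7)**2 = 28800/49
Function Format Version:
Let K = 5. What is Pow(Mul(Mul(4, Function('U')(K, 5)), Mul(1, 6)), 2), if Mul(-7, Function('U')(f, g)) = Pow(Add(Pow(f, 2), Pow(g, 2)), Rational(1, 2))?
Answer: Rational(28800, 49) ≈ 587.75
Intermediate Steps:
Function('U')(f, g) = Mul(Rational(-1, 7), Pow(Add(Pow(f, 2), Pow(g, 2)), Rational(1, 2)))
Pow(Mul(Mul(4, Function('U')(K, 5)), Mul(1, 6)), 2) = Pow(Mul(Mul(4, Mul(Rational(-1, 7), Pow(Add(Pow(5, 2), Pow(5, 2)), Rational(1, 2)))), Mul(1, 6)), 2) = Pow(Mul(Mul(4, Mul(Rational(-1, 7), Pow(Add(25, 25), Rational(1, 2)))), 6), 2) = Pow(Mul(Mul(4, Mul(Rational(-1, 7), Pow(50, Rational(1, 2)))), 6), 2) = Pow(Mul(Mul(4, Mul(Rational(-1, 7), Mul(5, Pow(2, Rational(1, 2))))), 6), 2) = Pow(Mul(Mul(4, Mul(Rational(-5, 7), Pow(2, Rational(1, 2)))), 6), 2) = Pow(Mul(Mul(Rational(-20, 7), Pow(2, Rational(1, 2))), 6), 2) = Pow(Mul(Rational(-120, 7), Pow(2, Rational(1, 2))), 2) = Rational(28800, 49)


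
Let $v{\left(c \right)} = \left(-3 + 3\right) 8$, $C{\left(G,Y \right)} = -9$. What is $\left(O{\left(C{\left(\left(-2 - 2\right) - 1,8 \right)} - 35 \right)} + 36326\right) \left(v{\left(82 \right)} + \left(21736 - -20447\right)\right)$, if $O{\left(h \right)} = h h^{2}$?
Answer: $-2060977014$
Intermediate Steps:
$v{\left(c \right)} = 0$ ($v{\left(c \right)} = 0 \cdot 8 = 0$)
$O{\left(h \right)} = h^{3}$
$\left(O{\left(C{\left(\left(-2 - 2\right) - 1,8 \right)} - 35 \right)} + 36326\right) \left(v{\left(82 \right)} + \left(21736 - -20447\right)\right) = \left(\left(-9 - 35\right)^{3} + 36326\right) \left(0 + \left(21736 - -20447\right)\right) = \left(\left(-9 - 35\right)^{3} + 36326\right) \left(0 + \left(21736 + 20447\right)\right) = \left(\left(-44\right)^{3} + 36326\right) \left(0 + 42183\right) = \left(-85184 + 36326\right) 42183 = \left(-48858\right) 42183 = -2060977014$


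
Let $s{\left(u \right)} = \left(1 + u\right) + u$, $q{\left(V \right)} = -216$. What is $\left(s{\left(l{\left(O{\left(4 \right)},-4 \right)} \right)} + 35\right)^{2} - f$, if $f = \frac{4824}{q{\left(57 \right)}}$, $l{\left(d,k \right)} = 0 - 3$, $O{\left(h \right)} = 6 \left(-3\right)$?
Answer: $\frac{2767}{3} \approx 922.33$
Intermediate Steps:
$O{\left(h \right)} = -18$
$l{\left(d,k \right)} = -3$
$s{\left(u \right)} = 1 + 2 u$
$f = - \frac{67}{3}$ ($f = \frac{4824}{-216} = 4824 \left(- \frac{1}{216}\right) = - \frac{67}{3} \approx -22.333$)
$\left(s{\left(l{\left(O{\left(4 \right)},-4 \right)} \right)} + 35\right)^{2} - f = \left(\left(1 + 2 \left(-3\right)\right) + 35\right)^{2} - - \frac{67}{3} = \left(\left(1 - 6\right) + 35\right)^{2} + \frac{67}{3} = \left(-5 + 35\right)^{2} + \frac{67}{3} = 30^{2} + \frac{67}{3} = 900 + \frac{67}{3} = \frac{2767}{3}$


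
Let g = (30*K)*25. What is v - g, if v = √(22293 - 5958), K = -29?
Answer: 21750 + 33*√15 ≈ 21878.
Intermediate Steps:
v = 33*√15 (v = √16335 = 33*√15 ≈ 127.81)
g = -21750 (g = (30*(-29))*25 = -870*25 = -21750)
v - g = 33*√15 - 1*(-21750) = 33*√15 + 21750 = 21750 + 33*√15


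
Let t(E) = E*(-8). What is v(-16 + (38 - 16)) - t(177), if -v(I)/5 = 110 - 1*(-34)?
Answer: 696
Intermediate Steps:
t(E) = -8*E
v(I) = -720 (v(I) = -5*(110 - 1*(-34)) = -5*(110 + 34) = -5*144 = -720)
v(-16 + (38 - 16)) - t(177) = -720 - (-8)*177 = -720 - 1*(-1416) = -720 + 1416 = 696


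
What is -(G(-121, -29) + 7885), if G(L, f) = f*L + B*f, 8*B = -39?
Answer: -92283/8 ≈ -11535.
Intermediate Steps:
B = -39/8 (B = (⅛)*(-39) = -39/8 ≈ -4.8750)
G(L, f) = -39*f/8 + L*f (G(L, f) = f*L - 39*f/8 = L*f - 39*f/8 = -39*f/8 + L*f)
-(G(-121, -29) + 7885) = -((⅛)*(-29)*(-39 + 8*(-121)) + 7885) = -((⅛)*(-29)*(-39 - 968) + 7885) = -((⅛)*(-29)*(-1007) + 7885) = -(29203/8 + 7885) = -1*92283/8 = -92283/8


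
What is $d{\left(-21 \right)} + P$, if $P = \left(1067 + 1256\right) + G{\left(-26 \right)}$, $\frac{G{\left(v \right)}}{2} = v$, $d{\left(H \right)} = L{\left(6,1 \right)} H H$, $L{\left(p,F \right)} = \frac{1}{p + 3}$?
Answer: $2320$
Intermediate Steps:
$L{\left(p,F \right)} = \frac{1}{3 + p}$
$d{\left(H \right)} = \frac{H^{2}}{9}$ ($d{\left(H \right)} = \frac{H}{3 + 6} H = \frac{H}{9} H = \frac{H^{2}}{9}$)
$G{\left(v \right)} = 2 v$
$P = 2271$ ($P = \left(1067 + 1256\right) + 2 \left(-26\right) = 2323 - 52 = 2271$)
$d{\left(-21 \right)} + P = \frac{\left(-21\right)^{2}}{9} + 2271 = \frac{1}{9} \cdot 441 + 2271 = 49 + 2271 = 2320$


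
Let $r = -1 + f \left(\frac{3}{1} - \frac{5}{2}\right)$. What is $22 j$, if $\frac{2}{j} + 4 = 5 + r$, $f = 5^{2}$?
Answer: $\frac{88}{25} \approx 3.52$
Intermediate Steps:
$f = 25$
$r = \frac{23}{2}$ ($r = -1 + 25 \left(\frac{3}{1} - \frac{5}{2}\right) = -1 + 25 \left(3 \cdot 1 - \frac{5}{2}\right) = -1 + 25 \left(3 - \frac{5}{2}\right) = -1 + 25 \cdot \frac{1}{2} = -1 + \frac{25}{2} = \frac{23}{2} \approx 11.5$)
$j = \frac{4}{25}$ ($j = \frac{2}{-4 + \left(5 + \frac{23}{2}\right)} = \frac{2}{-4 + \frac{33}{2}} = \frac{2}{\frac{25}{2}} = 2 \cdot \frac{2}{25} = \frac{4}{25} \approx 0.16$)
$22 j = 22 \cdot \frac{4}{25} = \frac{88}{25}$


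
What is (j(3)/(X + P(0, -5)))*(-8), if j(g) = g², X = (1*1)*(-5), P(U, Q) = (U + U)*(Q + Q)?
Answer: 72/5 ≈ 14.400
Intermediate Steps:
P(U, Q) = 4*Q*U (P(U, Q) = (2*U)*(2*Q) = 4*Q*U)
X = -5 (X = 1*(-5) = -5)
(j(3)/(X + P(0, -5)))*(-8) = (3²/(-5 + 4*(-5)*0))*(-8) = (9/(-5 + 0))*(-8) = (9/(-5))*(-8) = -⅕*9*(-8) = -9/5*(-8) = 72/5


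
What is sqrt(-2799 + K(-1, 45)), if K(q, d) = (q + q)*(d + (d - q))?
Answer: I*sqrt(2981) ≈ 54.599*I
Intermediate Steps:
K(q, d) = 2*q*(-q + 2*d) (K(q, d) = (2*q)*(-q + 2*d) = 2*q*(-q + 2*d))
sqrt(-2799 + K(-1, 45)) = sqrt(-2799 + 2*(-1)*(-1*(-1) + 2*45)) = sqrt(-2799 + 2*(-1)*(1 + 90)) = sqrt(-2799 + 2*(-1)*91) = sqrt(-2799 - 182) = sqrt(-2981) = I*sqrt(2981)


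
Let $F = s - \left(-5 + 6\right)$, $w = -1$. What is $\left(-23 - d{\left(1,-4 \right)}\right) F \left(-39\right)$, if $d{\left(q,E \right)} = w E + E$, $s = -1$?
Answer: $-1794$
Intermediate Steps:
$d{\left(q,E \right)} = 0$ ($d{\left(q,E \right)} = - E + E = 0$)
$F = -2$ ($F = -1 - \left(-5 + 6\right) = -1 - 1 = -2$)
$\left(-23 - d{\left(1,-4 \right)}\right) F \left(-39\right) = \left(-23 - 0\right) \left(-2\right) \left(-39\right) = \left(-23 + 0\right) \left(-2\right) \left(-39\right) = \left(-23\right) \left(-2\right) \left(-39\right) = 46 \left(-39\right) = -1794$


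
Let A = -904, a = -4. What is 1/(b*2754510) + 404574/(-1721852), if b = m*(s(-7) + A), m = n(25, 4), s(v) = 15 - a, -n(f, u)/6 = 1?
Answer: -134488195724717/572376793497300 ≈ -0.23496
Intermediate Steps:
n(f, u) = -6 (n(f, u) = -6*1 = -6)
s(v) = 19 (s(v) = 15 - 1*(-4) = 15 + 4 = 19)
m = -6
b = 5310 (b = -6*(19 - 904) = -6*(-885) = 5310)
1/(b*2754510) + 404574/(-1721852) = 1/(5310*2754510) + 404574/(-1721852) = (1/5310)*(1/2754510) + 404574*(-1/1721852) = 1/14626448100 - 202287/860926 = -134488195724717/572376793497300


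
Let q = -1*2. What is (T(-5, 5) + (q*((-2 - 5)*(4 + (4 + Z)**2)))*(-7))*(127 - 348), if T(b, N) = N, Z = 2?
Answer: 865215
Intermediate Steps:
q = -2
(T(-5, 5) + (q*((-2 - 5)*(4 + (4 + Z)**2)))*(-7))*(127 - 348) = (5 - 2*(-2 - 5)*(4 + (4 + 2)**2)*(-7))*(127 - 348) = (5 - (-14)*(4 + 6**2)*(-7))*(-221) = (5 - (-14)*(4 + 36)*(-7))*(-221) = (5 - (-14)*40*(-7))*(-221) = (5 - 2*(-280)*(-7))*(-221) = (5 + 560*(-7))*(-221) = (5 - 3920)*(-221) = -3915*(-221) = 865215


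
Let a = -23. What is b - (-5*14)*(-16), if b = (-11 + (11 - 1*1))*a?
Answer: -1097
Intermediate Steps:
b = 23 (b = (-11 + (11 - 1*1))*(-23) = (-11 + (11 - 1))*(-23) = (-11 + 10)*(-23) = -1*(-23) = 23)
b - (-5*14)*(-16) = 23 - (-5*14)*(-16) = 23 - (-70)*(-16) = 23 - 1*1120 = 23 - 1120 = -1097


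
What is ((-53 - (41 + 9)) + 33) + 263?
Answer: 193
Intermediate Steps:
((-53 - (41 + 9)) + 33) + 263 = ((-53 - 1*50) + 33) + 263 = ((-53 - 50) + 33) + 263 = (-103 + 33) + 263 = -70 + 263 = 193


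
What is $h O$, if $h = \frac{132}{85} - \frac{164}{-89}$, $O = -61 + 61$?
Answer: $0$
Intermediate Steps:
$O = 0$
$h = \frac{25688}{7565}$ ($h = 132 \cdot \frac{1}{85} - - \frac{164}{89} = \frac{132}{85} + \frac{164}{89} = \frac{25688}{7565} \approx 3.3956$)
$h O = \frac{25688}{7565} \cdot 0 = 0$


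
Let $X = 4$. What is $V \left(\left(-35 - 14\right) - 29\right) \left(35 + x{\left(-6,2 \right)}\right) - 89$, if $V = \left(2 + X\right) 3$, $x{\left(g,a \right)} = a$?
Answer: $-52037$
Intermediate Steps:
$V = 18$ ($V = \left(2 + 4\right) 3 = 6 \cdot 3 = 18$)
$V \left(\left(-35 - 14\right) - 29\right) \left(35 + x{\left(-6,2 \right)}\right) - 89 = 18 \left(\left(-35 - 14\right) - 29\right) \left(35 + 2\right) - 89 = 18 \left(-49 - 29\right) 37 - 89 = 18 \left(\left(-78\right) 37\right) - 89 = 18 \left(-2886\right) - 89 = -51948 - 89 = -52037$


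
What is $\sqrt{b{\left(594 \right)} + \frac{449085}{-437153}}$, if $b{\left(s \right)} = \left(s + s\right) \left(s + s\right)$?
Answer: $\frac{\sqrt{269711516797664691}}{437153} \approx 1188.0$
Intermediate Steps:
$b{\left(s \right)} = 4 s^{2}$ ($b{\left(s \right)} = 2 s 2 s = 4 s^{2}$)
$\sqrt{b{\left(594 \right)} + \frac{449085}{-437153}} = \sqrt{4 \cdot 594^{2} + \frac{449085}{-437153}} = \sqrt{4 \cdot 352836 + 449085 \left(- \frac{1}{437153}\right)} = \sqrt{1411344 - \frac{449085}{437153}} = \sqrt{\frac{616972814547}{437153}} = \frac{\sqrt{269711516797664691}}{437153}$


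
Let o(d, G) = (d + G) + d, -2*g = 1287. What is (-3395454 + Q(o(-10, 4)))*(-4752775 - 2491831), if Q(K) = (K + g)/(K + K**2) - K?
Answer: 5903671299600377/240 ≈ 2.4599e+13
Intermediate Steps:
g = -1287/2 (g = -1/2*1287 = -1287/2 ≈ -643.50)
o(d, G) = G + 2*d (o(d, G) = (G + d) + d = G + 2*d)
Q(K) = -K + (-1287/2 + K)/(K + K**2) (Q(K) = (K - 1287/2)/(K + K**2) - K = (-1287/2 + K)/(K + K**2) - K = -K + (-1287/2 + K)/(K + K**2))
(-3395454 + Q(o(-10, 4)))*(-4752775 - 2491831) = (-3395454 + (-1287/2 + (4 + 2*(-10)) - (4 + 2*(-10))**2 - (4 + 2*(-10))**3)/((4 + 2*(-10))*(1 + (4 + 2*(-10)))))*(-4752775 - 2491831) = (-3395454 + (-1287/2 + (4 - 20) - (4 - 20)**2 - (4 - 20)**3)/((4 - 20)*(1 + (4 - 20))))*(-7244606) = (-3395454 + (-1287/2 - 16 - 1*(-16)**2 - 1*(-16)**3)/((-16)*(1 - 16)))*(-7244606) = (-3395454 - 1/16*(-1287/2 - 16 - 1*256 - 1*(-4096))/(-15))*(-7244606) = (-3395454 - 1/16*(-1/15)*(-1287/2 - 16 - 256 + 4096))*(-7244606) = (-3395454 - 1/16*(-1/15)*6361/2)*(-7244606) = (-3395454 + 6361/480)*(-7244606) = -1629811559/480*(-7244606) = 5903671299600377/240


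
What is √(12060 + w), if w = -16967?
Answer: I*√4907 ≈ 70.05*I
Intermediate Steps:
√(12060 + w) = √(12060 - 16967) = √(-4907) = I*√4907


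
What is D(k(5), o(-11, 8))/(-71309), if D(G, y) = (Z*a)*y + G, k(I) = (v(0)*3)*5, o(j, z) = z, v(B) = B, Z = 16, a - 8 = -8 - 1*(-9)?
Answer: -1152/71309 ≈ -0.016155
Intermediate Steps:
a = 9 (a = 8 + (-8 - 1*(-9)) = 8 + (-8 + 9) = 8 + 1 = 9)
k(I) = 0 (k(I) = (0*3)*5 = 0*5 = 0)
D(G, y) = G + 144*y (D(G, y) = (16*9)*y + G = 144*y + G = G + 144*y)
D(k(5), o(-11, 8))/(-71309) = (0 + 144*8)/(-71309) = (0 + 1152)*(-1/71309) = 1152*(-1/71309) = -1152/71309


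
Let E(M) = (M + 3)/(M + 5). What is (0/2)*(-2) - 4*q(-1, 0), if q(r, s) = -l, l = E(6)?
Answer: 36/11 ≈ 3.2727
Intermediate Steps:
E(M) = (3 + M)/(5 + M)
l = 9/11 (l = (3 + 6)/(5 + 6) = 9/11 ≈ 0.81818)
q(r, s) = -9/11 (q(r, s) = -1*9/11 = -9/11)
(0/2)*(-2) - 4*q(-1, 0) = (0/2)*(-2) - 4*(-9/11) = (0*(½))*(-2) + 36/11 = 0*(-2) + 36/11 = 0 + 36/11 = 36/11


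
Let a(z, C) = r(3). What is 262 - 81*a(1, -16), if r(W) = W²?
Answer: -467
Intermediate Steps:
a(z, C) = 9 (a(z, C) = 3² = 9)
262 - 81*a(1, -16) = 262 - 81*9 = 262 - 729 = -467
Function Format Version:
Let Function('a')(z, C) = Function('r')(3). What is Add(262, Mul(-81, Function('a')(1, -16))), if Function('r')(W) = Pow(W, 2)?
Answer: -467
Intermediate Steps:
Function('a')(z, C) = 9 (Function('a')(z, C) = Pow(3, 2) = 9)
Add(262, Mul(-81, Function('a')(1, -16))) = Add(262, Mul(-81, 9)) = Add(262, -729) = -467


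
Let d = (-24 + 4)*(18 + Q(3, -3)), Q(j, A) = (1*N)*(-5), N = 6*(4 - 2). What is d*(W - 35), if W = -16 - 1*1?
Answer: -43680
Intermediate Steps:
N = 12 (N = 6*2 = 12)
Q(j, A) = -60 (Q(j, A) = (1*12)*(-5) = 12*(-5) = -60)
d = 840 (d = (-24 + 4)*(18 - 60) = -20*(-42) = 840)
W = -17 (W = -16 - 1 = -17)
d*(W - 35) = 840*(-17 - 35) = 840*(-52) = -43680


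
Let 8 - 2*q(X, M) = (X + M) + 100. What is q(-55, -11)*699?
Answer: -9087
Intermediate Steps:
q(X, M) = -46 - M/2 - X/2 (q(X, M) = 4 - ((X + M) + 100)/2 = 4 - ((M + X) + 100)/2 = 4 - (100 + M + X)/2 = 4 + (-50 - M/2 - X/2) = -46 - M/2 - X/2)
q(-55, -11)*699 = (-46 - 1/2*(-11) - 1/2*(-55))*699 = (-46 + 11/2 + 55/2)*699 = -13*699 = -9087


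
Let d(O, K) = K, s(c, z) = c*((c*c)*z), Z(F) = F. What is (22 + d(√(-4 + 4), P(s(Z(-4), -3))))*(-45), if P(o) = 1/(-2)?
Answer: -1935/2 ≈ -967.50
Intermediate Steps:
s(c, z) = z*c³ (s(c, z) = c*(c²*z) = c*(z*c²) = z*c³)
P(o) = -½
(22 + d(√(-4 + 4), P(s(Z(-4), -3))))*(-45) = (22 - ½)*(-45) = (43/2)*(-45) = -1935/2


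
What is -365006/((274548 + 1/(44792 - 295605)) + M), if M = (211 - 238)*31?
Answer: -45774124939/34325138521 ≈ -1.3335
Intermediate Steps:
M = -837 (M = -27*31 = -837)
-365006/((274548 + 1/(44792 - 295605)) + M) = -365006/((274548 + 1/(44792 - 295605)) - 837) = -365006/((274548 + 1/(-250813)) - 837) = -365006/((274548 - 1/250813) - 837) = -365006/(68860207523/250813 - 837) = -365006/68650277042/250813 = -365006*250813/68650277042 = -45774124939/34325138521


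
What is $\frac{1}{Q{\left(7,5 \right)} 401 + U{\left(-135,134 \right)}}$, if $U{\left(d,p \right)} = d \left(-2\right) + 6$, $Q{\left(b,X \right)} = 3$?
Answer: $\frac{1}{1479} \approx 0.00067613$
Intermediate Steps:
$U{\left(d,p \right)} = 6 - 2 d$ ($U{\left(d,p \right)} = - 2 d + 6 = 6 - 2 d$)
$\frac{1}{Q{\left(7,5 \right)} 401 + U{\left(-135,134 \right)}} = \frac{1}{3 \cdot 401 + \left(6 - -270\right)} = \frac{1}{1203 + \left(6 + 270\right)} = \frac{1}{1203 + 276} = \frac{1}{1479}$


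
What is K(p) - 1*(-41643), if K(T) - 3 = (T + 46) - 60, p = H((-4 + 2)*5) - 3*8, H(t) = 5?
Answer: 41613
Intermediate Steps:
p = -19 (p = 5 - 3*8 = 5 - 24 = -19)
K(T) = -11 + T (K(T) = 3 + ((T + 46) - 60) = 3 + ((46 + T) - 60) = 3 + (-14 + T) = -11 + T)
K(p) - 1*(-41643) = (-11 - 19) - 1*(-41643) = -30 + 41643 = 41613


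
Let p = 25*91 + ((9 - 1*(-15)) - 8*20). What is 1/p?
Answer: 1/2139 ≈ 0.00046751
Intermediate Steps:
p = 2139 (p = 2275 + ((9 + 15) - 160) = 2275 + (24 - 160) = 2275 - 136 = 2139)
1/p = 1/2139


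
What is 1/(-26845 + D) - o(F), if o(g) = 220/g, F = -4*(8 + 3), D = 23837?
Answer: 15039/3008 ≈ 4.9997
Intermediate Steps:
F = -44 (F = -4*11 = -44)
1/(-26845 + D) - o(F) = 1/(-26845 + 23837) - 220/(-44) = 1/(-3008) - 220*(-1)/44 = -1/3008 - 1*(-5) = -1/3008 + 5 = 15039/3008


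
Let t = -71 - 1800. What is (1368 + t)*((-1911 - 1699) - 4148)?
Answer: 3902274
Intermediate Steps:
t = -1871
(1368 + t)*((-1911 - 1699) - 4148) = (1368 - 1871)*((-1911 - 1699) - 4148) = -503*(-3610 - 4148) = -503*(-7758) = 3902274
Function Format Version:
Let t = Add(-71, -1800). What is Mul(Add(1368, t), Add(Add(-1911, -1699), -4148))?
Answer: 3902274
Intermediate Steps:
t = -1871
Mul(Add(1368, t), Add(Add(-1911, -1699), -4148)) = Mul(Add(1368, -1871), Add(Add(-1911, -1699), -4148)) = Mul(-503, Add(-3610, -4148)) = Mul(-503, -7758) = 3902274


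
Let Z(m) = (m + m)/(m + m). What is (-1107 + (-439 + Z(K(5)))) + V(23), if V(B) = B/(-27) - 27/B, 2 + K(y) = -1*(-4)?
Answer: -960703/621 ≈ -1547.0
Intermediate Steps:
K(y) = 2 (K(y) = -2 - 1*(-4) = -2 + 4 = 2)
Z(m) = 1 (Z(m) = (2*m)/((2*m)) = (2*m)*(1/(2*m)) = 1)
V(B) = -27/B - B/27 (V(B) = B*(-1/27) - 27/B = -B/27 - 27/B = -27/B - B/27)
(-1107 + (-439 + Z(K(5)))) + V(23) = (-1107 + (-439 + 1)) + (-27/23 - 1/27*23) = (-1107 - 438) + (-27*1/23 - 23/27) = -1545 + (-27/23 - 23/27) = -1545 - 1258/621 = -960703/621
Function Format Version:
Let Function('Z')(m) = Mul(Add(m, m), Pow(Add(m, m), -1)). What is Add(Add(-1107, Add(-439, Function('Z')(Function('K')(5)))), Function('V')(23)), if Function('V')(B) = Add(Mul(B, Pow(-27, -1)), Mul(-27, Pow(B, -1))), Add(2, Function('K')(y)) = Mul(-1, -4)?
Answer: Rational(-960703, 621) ≈ -1547.0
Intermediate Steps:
Function('K')(y) = 2 (Function('K')(y) = Add(-2, Mul(-1, -4)) = Add(-2, 4) = 2)
Function('Z')(m) = 1 (Function('Z')(m) = Mul(Mul(2, m), Pow(Mul(2, m), -1)) = Mul(Mul(2, m), Mul(Rational(1, 2), Pow(m, -1))) = 1)
Function('V')(B) = Add(Mul(-27, Pow(B, -1)), Mul(Rational(-1, 27), B)) (Function('V')(B) = Add(Mul(B, Rational(-1, 27)), Mul(-27, Pow(B, -1))) = Add(Mul(Rational(-1, 27), B), Mul(-27, Pow(B, -1))) = Add(Mul(-27, Pow(B, -1)), Mul(Rational(-1, 27), B)))
Add(Add(-1107, Add(-439, Function('Z')(Function('K')(5)))), Function('V')(23)) = Add(Add(-1107, Add(-439, 1)), Add(Mul(-27, Pow(23, -1)), Mul(Rational(-1, 27), 23))) = Add(Add(-1107, -438), Add(Mul(-27, Rational(1, 23)), Rational(-23, 27))) = Add(-1545, Add(Rational(-27, 23), Rational(-23, 27))) = Add(-1545, Rational(-1258, 621)) = Rational(-960703, 621)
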